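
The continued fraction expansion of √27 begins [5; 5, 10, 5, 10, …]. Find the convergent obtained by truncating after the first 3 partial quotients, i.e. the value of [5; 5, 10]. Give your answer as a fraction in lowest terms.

265/51

Start with 10.
5 + 1/(10/1) = 5 + 1/10 = 51/10
5 + 1/(51/10) = 5 + 10/51 = 265/51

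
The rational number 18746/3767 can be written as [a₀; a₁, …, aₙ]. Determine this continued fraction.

⌊18746/3767⌋ = 4, remainder 3678
⌊3767/3678⌋ = 1, remainder 89
⌊3678/89⌋ = 41, remainder 29
⌊89/29⌋ = 3, remainder 2
⌊29/2⌋ = 14, remainder 1
⌊2/1⌋ = 2, remainder 0

[4; 1, 41, 3, 14, 2]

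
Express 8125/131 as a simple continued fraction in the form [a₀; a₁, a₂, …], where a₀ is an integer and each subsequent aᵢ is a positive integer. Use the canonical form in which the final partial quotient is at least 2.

8125 = 62·131 + 3, so a_0 = 62
131 = 43·3 + 2, so a_1 = 43
3 = 1·2 + 1, so a_2 = 1
2 = 2·1 + 0, so a_3 = 2

[62; 43, 1, 2]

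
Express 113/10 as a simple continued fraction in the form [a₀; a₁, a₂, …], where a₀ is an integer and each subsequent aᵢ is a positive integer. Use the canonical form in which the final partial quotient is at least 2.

⌊113/10⌋ = 11, remainder 3
⌊10/3⌋ = 3, remainder 1
⌊3/1⌋ = 3, remainder 0

[11; 3, 3]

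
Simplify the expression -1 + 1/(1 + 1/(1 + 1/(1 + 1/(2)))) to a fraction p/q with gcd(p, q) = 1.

-3/8

Start with 2.
1 + 1/(2/1) = 1 + 1/2 = 3/2
1 + 1/(3/2) = 1 + 2/3 = 5/3
1 + 1/(5/3) = 1 + 3/5 = 8/5
-1 + 1/(8/5) = -1 + 5/8 = -3/8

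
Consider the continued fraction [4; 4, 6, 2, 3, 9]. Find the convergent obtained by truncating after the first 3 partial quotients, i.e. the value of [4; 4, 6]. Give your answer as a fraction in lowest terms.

Start with 6.
4 + 1/(6/1) = 4 + 1/6 = 25/6
4 + 1/(25/6) = 4 + 6/25 = 106/25

106/25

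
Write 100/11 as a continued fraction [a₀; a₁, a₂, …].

[9; 11]

⌊100/11⌋ = 9, remainder 1
⌊11/1⌋ = 11, remainder 0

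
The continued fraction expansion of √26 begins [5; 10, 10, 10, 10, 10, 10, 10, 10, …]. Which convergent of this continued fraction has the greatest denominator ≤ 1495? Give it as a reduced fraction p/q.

5201/1020

a_0 = 5: 5/1  (≤ bound)
a_1 = 10: 51/10  (≤ bound)
a_2 = 10: 515/101  (≤ bound)
a_3 = 10: 5201/1020  (≤ bound)
a_4 = 10: 52525/10301  (> 1495, stop)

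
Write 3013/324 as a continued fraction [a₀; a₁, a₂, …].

3013 ÷ 324 → quotient 9, remainder 97
324 ÷ 97 → quotient 3, remainder 33
97 ÷ 33 → quotient 2, remainder 31
33 ÷ 31 → quotient 1, remainder 2
31 ÷ 2 → quotient 15, remainder 1
2 ÷ 1 → quotient 2, remainder 0

[9; 3, 2, 1, 15, 2]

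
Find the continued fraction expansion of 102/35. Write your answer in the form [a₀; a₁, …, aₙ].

102 ÷ 35 → quotient 2, remainder 32
35 ÷ 32 → quotient 1, remainder 3
32 ÷ 3 → quotient 10, remainder 2
3 ÷ 2 → quotient 1, remainder 1
2 ÷ 1 → quotient 2, remainder 0

[2; 1, 10, 1, 2]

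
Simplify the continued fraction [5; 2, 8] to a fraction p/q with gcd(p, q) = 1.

Start with 8.
2 + 1/(8/1) = 2 + 1/8 = 17/8
5 + 1/(17/8) = 5 + 8/17 = 93/17

93/17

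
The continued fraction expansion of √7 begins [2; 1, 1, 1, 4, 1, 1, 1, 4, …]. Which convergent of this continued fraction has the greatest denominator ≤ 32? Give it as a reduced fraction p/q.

List convergents until the denominator exceeds the bound:
a_0 = 2: 2/1  (≤ bound)
a_1 = 1: 3/1  (≤ bound)
a_2 = 1: 5/2  (≤ bound)
a_3 = 1: 8/3  (≤ bound)
a_4 = 4: 37/14  (≤ bound)
a_5 = 1: 45/17  (≤ bound)
a_6 = 1: 82/31  (≤ bound)
a_7 = 1: 127/48  (> 32, stop)

82/31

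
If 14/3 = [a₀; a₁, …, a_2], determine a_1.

Apply division with remainder until the remainder is 0:
⌊14/3⌋ = 4, remainder 2
⌊3/2⌋ = 1, remainder 1

1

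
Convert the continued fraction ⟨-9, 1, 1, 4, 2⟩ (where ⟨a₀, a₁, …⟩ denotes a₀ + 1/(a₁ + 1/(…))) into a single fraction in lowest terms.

-169/20

Start with 2.
4 + 1/(2/1) = 4 + 1/2 = 9/2
1 + 1/(9/2) = 1 + 2/9 = 11/9
1 + 1/(11/9) = 1 + 9/11 = 20/11
-9 + 1/(20/11) = -9 + 11/20 = -169/20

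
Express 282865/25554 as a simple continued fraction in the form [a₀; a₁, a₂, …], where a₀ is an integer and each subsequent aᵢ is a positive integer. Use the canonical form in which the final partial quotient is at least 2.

282865 ÷ 25554 → quotient 11, remainder 1771
25554 ÷ 1771 → quotient 14, remainder 760
1771 ÷ 760 → quotient 2, remainder 251
760 ÷ 251 → quotient 3, remainder 7
251 ÷ 7 → quotient 35, remainder 6
7 ÷ 6 → quotient 1, remainder 1
6 ÷ 1 → quotient 6, remainder 0

[11; 14, 2, 3, 35, 1, 6]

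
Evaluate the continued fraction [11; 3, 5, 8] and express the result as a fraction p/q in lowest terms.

a_0 = 11: 11/1
a_1 = 3: 34/3
a_2 = 5: 181/16
a_3 = 8: 1482/131

1482/131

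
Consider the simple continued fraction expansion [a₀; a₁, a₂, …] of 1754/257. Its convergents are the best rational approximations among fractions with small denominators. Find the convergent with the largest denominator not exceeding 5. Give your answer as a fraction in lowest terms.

a_0 = 6: 6/1  (≤ bound)
a_1 = 1: 7/1  (≤ bound)
a_2 = 4: 34/5  (≤ bound)
a_3 = 1: 41/6  (> 5, stop)

34/5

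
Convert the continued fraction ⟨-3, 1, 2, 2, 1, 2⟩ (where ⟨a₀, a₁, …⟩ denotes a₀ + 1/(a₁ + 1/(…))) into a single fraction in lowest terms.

-62/27

a_0 = -3: -3/1
a_1 = 1: -2/1
a_2 = 2: -7/3
a_3 = 2: -16/7
a_4 = 1: -23/10
a_5 = 2: -62/27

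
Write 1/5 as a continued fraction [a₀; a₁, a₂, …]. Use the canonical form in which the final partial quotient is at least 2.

1 = 0·5 + 1, so a_0 = 0
5 = 5·1 + 0, so a_1 = 5

[0; 5]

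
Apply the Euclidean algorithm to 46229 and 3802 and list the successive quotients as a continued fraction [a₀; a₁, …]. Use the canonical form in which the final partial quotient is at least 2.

[12; 6, 3, 1, 1, 13, 1, 5]

Repeatedly divide and take the remainder:
46229 ÷ 3802 → quotient 12, remainder 605
3802 ÷ 605 → quotient 6, remainder 172
605 ÷ 172 → quotient 3, remainder 89
172 ÷ 89 → quotient 1, remainder 83
89 ÷ 83 → quotient 1, remainder 6
83 ÷ 6 → quotient 13, remainder 5
6 ÷ 5 → quotient 1, remainder 1
5 ÷ 1 → quotient 5, remainder 0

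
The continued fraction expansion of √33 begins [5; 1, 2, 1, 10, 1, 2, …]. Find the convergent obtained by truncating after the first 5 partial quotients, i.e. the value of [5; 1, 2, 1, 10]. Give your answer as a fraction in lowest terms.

a_0 = 5: 5/1
a_1 = 1: 6/1
a_2 = 2: 17/3
a_3 = 1: 23/4
a_4 = 10: 247/43

247/43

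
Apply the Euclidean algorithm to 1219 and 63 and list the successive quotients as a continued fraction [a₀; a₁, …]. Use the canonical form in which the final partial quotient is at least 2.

[19; 2, 1, 6, 3]

Run the Euclidean algorithm, recording each quotient:
⌊1219/63⌋ = 19, remainder 22
⌊63/22⌋ = 2, remainder 19
⌊22/19⌋ = 1, remainder 3
⌊19/3⌋ = 6, remainder 1
⌊3/1⌋ = 3, remainder 0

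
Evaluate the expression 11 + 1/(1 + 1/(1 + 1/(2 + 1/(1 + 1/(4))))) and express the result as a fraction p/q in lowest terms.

382/33

a_0 = 11: 11/1
a_1 = 1: 12/1
a_2 = 1: 23/2
a_3 = 2: 58/5
a_4 = 1: 81/7
a_5 = 4: 382/33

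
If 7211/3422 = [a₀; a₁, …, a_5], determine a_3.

11

⌊7211/3422⌋ = 2, remainder 367
⌊3422/367⌋ = 9, remainder 119
⌊367/119⌋ = 3, remainder 10
⌊119/10⌋ = 11, remainder 9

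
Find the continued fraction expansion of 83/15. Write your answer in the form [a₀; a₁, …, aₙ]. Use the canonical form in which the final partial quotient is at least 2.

[5; 1, 1, 7]

Run the Euclidean algorithm, recording each quotient:
83 ÷ 15 → quotient 5, remainder 8
15 ÷ 8 → quotient 1, remainder 7
8 ÷ 7 → quotient 1, remainder 1
7 ÷ 1 → quotient 7, remainder 0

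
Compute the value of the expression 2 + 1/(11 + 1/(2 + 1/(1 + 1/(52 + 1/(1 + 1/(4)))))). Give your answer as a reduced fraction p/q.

18984/9091

Work from the innermost term outward:
Start with 4.
1 + 1/(4/1) = 1 + 1/4 = 5/4
52 + 1/(5/4) = 52 + 4/5 = 264/5
1 + 1/(264/5) = 1 + 5/264 = 269/264
2 + 1/(269/264) = 2 + 264/269 = 802/269
11 + 1/(802/269) = 11 + 269/802 = 9091/802
2 + 1/(9091/802) = 2 + 802/9091 = 18984/9091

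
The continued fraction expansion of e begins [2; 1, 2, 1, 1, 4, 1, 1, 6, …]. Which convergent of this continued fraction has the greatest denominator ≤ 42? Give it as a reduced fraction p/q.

a_0 = 2: 2/1  (≤ bound)
a_1 = 1: 3/1  (≤ bound)
a_2 = 2: 8/3  (≤ bound)
a_3 = 1: 11/4  (≤ bound)
a_4 = 1: 19/7  (≤ bound)
a_5 = 4: 87/32  (≤ bound)
a_6 = 1: 106/39  (≤ bound)
a_7 = 1: 193/71  (> 42, stop)

106/39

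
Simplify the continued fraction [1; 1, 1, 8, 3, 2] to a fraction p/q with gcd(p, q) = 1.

188/123

Start with 2.
3 + 1/(2/1) = 3 + 1/2 = 7/2
8 + 1/(7/2) = 8 + 2/7 = 58/7
1 + 1/(58/7) = 1 + 7/58 = 65/58
1 + 1/(65/58) = 1 + 58/65 = 123/65
1 + 1/(123/65) = 1 + 65/123 = 188/123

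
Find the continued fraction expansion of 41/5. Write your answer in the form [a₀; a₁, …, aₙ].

Run the Euclidean algorithm, recording each quotient:
41 = 8·5 + 1, so a_0 = 8
5 = 5·1 + 0, so a_1 = 5

[8; 5]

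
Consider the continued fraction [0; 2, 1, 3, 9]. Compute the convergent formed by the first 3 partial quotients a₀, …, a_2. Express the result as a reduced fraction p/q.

1/3

a_0 = 0: 0/1
a_1 = 2: 1/2
a_2 = 1: 1/3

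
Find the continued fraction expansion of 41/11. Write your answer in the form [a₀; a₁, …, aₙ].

⌊41/11⌋ = 3, remainder 8
⌊11/8⌋ = 1, remainder 3
⌊8/3⌋ = 2, remainder 2
⌊3/2⌋ = 1, remainder 1
⌊2/1⌋ = 2, remainder 0

[3; 1, 2, 1, 2]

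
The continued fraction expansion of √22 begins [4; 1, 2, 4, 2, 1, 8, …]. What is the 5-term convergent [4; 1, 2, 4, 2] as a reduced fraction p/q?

136/29

Starting at the tail and folding back:
Start with 2.
4 + 1/(2/1) = 4 + 1/2 = 9/2
2 + 1/(9/2) = 2 + 2/9 = 20/9
1 + 1/(20/9) = 1 + 9/20 = 29/20
4 + 1/(29/20) = 4 + 20/29 = 136/29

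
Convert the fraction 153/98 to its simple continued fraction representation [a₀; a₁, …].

153 = 1·98 + 55, so a_0 = 1
98 = 1·55 + 43, so a_1 = 1
55 = 1·43 + 12, so a_2 = 1
43 = 3·12 + 7, so a_3 = 3
12 = 1·7 + 5, so a_4 = 1
7 = 1·5 + 2, so a_5 = 1
5 = 2·2 + 1, so a_6 = 2
2 = 2·1 + 0, so a_7 = 2

[1; 1, 1, 3, 1, 1, 2, 2]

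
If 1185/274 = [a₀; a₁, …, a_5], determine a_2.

Repeatedly divide and take the remainder:
1185 ÷ 274 → quotient 4, remainder 89
274 ÷ 89 → quotient 3, remainder 7
89 ÷ 7 → quotient 12, remainder 5

12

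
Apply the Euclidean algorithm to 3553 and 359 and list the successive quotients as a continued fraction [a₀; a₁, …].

⌊3553/359⌋ = 9, remainder 322
⌊359/322⌋ = 1, remainder 37
⌊322/37⌋ = 8, remainder 26
⌊37/26⌋ = 1, remainder 11
⌊26/11⌋ = 2, remainder 4
⌊11/4⌋ = 2, remainder 3
⌊4/3⌋ = 1, remainder 1
⌊3/1⌋ = 3, remainder 0

[9; 1, 8, 1, 2, 2, 1, 3]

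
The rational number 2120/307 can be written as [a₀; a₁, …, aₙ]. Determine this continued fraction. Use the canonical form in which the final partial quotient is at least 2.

Repeatedly divide and take the remainder:
2120 ÷ 307 → quotient 6, remainder 278
307 ÷ 278 → quotient 1, remainder 29
278 ÷ 29 → quotient 9, remainder 17
29 ÷ 17 → quotient 1, remainder 12
17 ÷ 12 → quotient 1, remainder 5
12 ÷ 5 → quotient 2, remainder 2
5 ÷ 2 → quotient 2, remainder 1
2 ÷ 1 → quotient 2, remainder 0

[6; 1, 9, 1, 1, 2, 2, 2]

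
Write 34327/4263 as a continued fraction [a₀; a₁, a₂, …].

[8; 19, 8, 1, 1, 2, 1, 3]

34327 ÷ 4263 → quotient 8, remainder 223
4263 ÷ 223 → quotient 19, remainder 26
223 ÷ 26 → quotient 8, remainder 15
26 ÷ 15 → quotient 1, remainder 11
15 ÷ 11 → quotient 1, remainder 4
11 ÷ 4 → quotient 2, remainder 3
4 ÷ 3 → quotient 1, remainder 1
3 ÷ 1 → quotient 3, remainder 0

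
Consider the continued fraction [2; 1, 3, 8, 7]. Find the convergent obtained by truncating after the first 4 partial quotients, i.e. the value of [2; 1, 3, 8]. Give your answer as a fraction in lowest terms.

91/33

Work from the innermost term outward:
Start with 8.
3 + 1/(8/1) = 3 + 1/8 = 25/8
1 + 1/(25/8) = 1 + 8/25 = 33/25
2 + 1/(33/25) = 2 + 25/33 = 91/33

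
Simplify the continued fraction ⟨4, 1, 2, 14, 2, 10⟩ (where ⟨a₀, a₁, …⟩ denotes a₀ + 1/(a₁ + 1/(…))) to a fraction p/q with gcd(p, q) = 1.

Start with 10.
2 + 1/(10/1) = 2 + 1/10 = 21/10
14 + 1/(21/10) = 14 + 10/21 = 304/21
2 + 1/(304/21) = 2 + 21/304 = 629/304
1 + 1/(629/304) = 1 + 304/629 = 933/629
4 + 1/(933/629) = 4 + 629/933 = 4361/933

4361/933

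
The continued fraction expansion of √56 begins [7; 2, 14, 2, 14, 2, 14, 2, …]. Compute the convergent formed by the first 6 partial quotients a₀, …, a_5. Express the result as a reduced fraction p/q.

Start with 2.
14 + 1/(2/1) = 14 + 1/2 = 29/2
2 + 1/(29/2) = 2 + 2/29 = 60/29
14 + 1/(60/29) = 14 + 29/60 = 869/60
2 + 1/(869/60) = 2 + 60/869 = 1798/869
7 + 1/(1798/869) = 7 + 869/1798 = 13455/1798

13455/1798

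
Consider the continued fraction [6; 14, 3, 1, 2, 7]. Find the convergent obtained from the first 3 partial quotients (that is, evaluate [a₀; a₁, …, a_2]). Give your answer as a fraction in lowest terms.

Build up convergents one term at a time:
a_0 = 6: 6/1
a_1 = 14: 85/14
a_2 = 3: 261/43

261/43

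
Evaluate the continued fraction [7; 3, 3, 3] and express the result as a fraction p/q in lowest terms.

241/33

Start with 3.
3 + 1/(3/1) = 3 + 1/3 = 10/3
3 + 1/(10/3) = 3 + 3/10 = 33/10
7 + 1/(33/10) = 7 + 10/33 = 241/33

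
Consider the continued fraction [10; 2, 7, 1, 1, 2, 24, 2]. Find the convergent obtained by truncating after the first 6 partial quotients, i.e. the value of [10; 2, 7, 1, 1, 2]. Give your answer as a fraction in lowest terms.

848/81

Starting at the tail and folding back:
Start with 2.
1 + 1/(2/1) = 1 + 1/2 = 3/2
1 + 1/(3/2) = 1 + 2/3 = 5/3
7 + 1/(5/3) = 7 + 3/5 = 38/5
2 + 1/(38/5) = 2 + 5/38 = 81/38
10 + 1/(81/38) = 10 + 38/81 = 848/81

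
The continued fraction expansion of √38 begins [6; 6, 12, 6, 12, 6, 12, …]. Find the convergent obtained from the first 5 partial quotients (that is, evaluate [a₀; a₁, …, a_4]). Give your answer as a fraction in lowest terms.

33294/5401

Build up convergents one term at a time:
a_0 = 6: 6/1
a_1 = 6: 37/6
a_2 = 12: 450/73
a_3 = 6: 2737/444
a_4 = 12: 33294/5401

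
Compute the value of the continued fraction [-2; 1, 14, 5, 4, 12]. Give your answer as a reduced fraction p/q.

-4161/3904

a_0 = -2: -2/1
a_1 = 1: -1/1
a_2 = 14: -16/15
a_3 = 5: -81/76
a_4 = 4: -340/319
a_5 = 12: -4161/3904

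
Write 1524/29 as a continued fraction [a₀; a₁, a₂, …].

[52; 1, 1, 4, 3]

⌊1524/29⌋ = 52, remainder 16
⌊29/16⌋ = 1, remainder 13
⌊16/13⌋ = 1, remainder 3
⌊13/3⌋ = 4, remainder 1
⌊3/1⌋ = 3, remainder 0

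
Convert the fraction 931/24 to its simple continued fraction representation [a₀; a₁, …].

Apply division with remainder until the remainder is 0:
931 ÷ 24 → quotient 38, remainder 19
24 ÷ 19 → quotient 1, remainder 5
19 ÷ 5 → quotient 3, remainder 4
5 ÷ 4 → quotient 1, remainder 1
4 ÷ 1 → quotient 4, remainder 0

[38; 1, 3, 1, 4]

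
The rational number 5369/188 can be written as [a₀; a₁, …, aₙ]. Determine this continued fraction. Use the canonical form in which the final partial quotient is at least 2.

[28; 1, 1, 3, 1, 3, 2, 2]

Repeatedly divide and take the remainder:
5369 = 28·188 + 105, so a_0 = 28
188 = 1·105 + 83, so a_1 = 1
105 = 1·83 + 22, so a_2 = 1
83 = 3·22 + 17, so a_3 = 3
22 = 1·17 + 5, so a_4 = 1
17 = 3·5 + 2, so a_5 = 3
5 = 2·2 + 1, so a_6 = 2
2 = 2·1 + 0, so a_7 = 2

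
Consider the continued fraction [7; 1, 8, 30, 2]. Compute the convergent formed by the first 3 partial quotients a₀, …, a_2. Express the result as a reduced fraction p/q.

a_0 = 7: 7/1
a_1 = 1: 8/1
a_2 = 8: 71/9

71/9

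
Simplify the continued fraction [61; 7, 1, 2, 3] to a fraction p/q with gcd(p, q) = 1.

Work from the innermost term outward:
Start with 3.
2 + 1/(3/1) = 2 + 1/3 = 7/3
1 + 1/(7/3) = 1 + 3/7 = 10/7
7 + 1/(10/7) = 7 + 7/10 = 77/10
61 + 1/(77/10) = 61 + 10/77 = 4707/77

4707/77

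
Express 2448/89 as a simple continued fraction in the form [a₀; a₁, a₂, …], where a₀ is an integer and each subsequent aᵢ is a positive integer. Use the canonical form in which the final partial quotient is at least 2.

⌊2448/89⌋ = 27, remainder 45
⌊89/45⌋ = 1, remainder 44
⌊45/44⌋ = 1, remainder 1
⌊44/1⌋ = 44, remainder 0

[27; 1, 1, 44]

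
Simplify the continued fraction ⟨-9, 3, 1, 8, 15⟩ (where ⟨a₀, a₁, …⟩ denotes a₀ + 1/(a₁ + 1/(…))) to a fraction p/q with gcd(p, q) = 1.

-4625/529

a_0 = -9: -9/1
a_1 = 3: -26/3
a_2 = 1: -35/4
a_3 = 8: -306/35
a_4 = 15: -4625/529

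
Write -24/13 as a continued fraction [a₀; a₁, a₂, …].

Run the Euclidean algorithm, recording each quotient:
-24 = -2·13 + 2, so a_0 = -2
13 = 6·2 + 1, so a_1 = 6
2 = 2·1 + 0, so a_2 = 2

[-2; 6, 2]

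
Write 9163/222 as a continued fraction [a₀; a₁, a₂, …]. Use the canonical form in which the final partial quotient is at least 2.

Apply division with remainder until the remainder is 0:
9163 ÷ 222 → quotient 41, remainder 61
222 ÷ 61 → quotient 3, remainder 39
61 ÷ 39 → quotient 1, remainder 22
39 ÷ 22 → quotient 1, remainder 17
22 ÷ 17 → quotient 1, remainder 5
17 ÷ 5 → quotient 3, remainder 2
5 ÷ 2 → quotient 2, remainder 1
2 ÷ 1 → quotient 2, remainder 0

[41; 3, 1, 1, 1, 3, 2, 2]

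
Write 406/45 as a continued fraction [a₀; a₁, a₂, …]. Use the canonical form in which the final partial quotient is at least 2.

Repeatedly divide and take the remainder:
406 ÷ 45 → quotient 9, remainder 1
45 ÷ 1 → quotient 45, remainder 0

[9; 45]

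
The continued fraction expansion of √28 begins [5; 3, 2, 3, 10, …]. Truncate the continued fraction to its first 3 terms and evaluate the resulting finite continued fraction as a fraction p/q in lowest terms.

37/7

Starting at the tail and folding back:
Start with 2.
3 + 1/(2/1) = 3 + 1/2 = 7/2
5 + 1/(7/2) = 5 + 2/7 = 37/7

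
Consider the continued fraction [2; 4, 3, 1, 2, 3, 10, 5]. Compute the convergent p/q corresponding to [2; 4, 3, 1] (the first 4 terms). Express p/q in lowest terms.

Work from the innermost term outward:
Start with 1.
3 + 1/(1/1) = 3 + 1/1 = 4/1
4 + 1/(4/1) = 4 + 1/4 = 17/4
2 + 1/(17/4) = 2 + 4/17 = 38/17

38/17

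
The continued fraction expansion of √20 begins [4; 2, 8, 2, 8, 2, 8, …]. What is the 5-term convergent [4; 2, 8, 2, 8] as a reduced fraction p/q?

1364/305

Starting at the tail and folding back:
Start with 8.
2 + 1/(8/1) = 2 + 1/8 = 17/8
8 + 1/(17/8) = 8 + 8/17 = 144/17
2 + 1/(144/17) = 2 + 17/144 = 305/144
4 + 1/(305/144) = 4 + 144/305 = 1364/305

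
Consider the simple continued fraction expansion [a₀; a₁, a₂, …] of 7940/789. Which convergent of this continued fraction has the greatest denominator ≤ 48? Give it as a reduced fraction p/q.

161/16

a_0 = 10: 10/1  (≤ bound)
a_1 = 15: 151/15  (≤ bound)
a_2 = 1: 161/16  (≤ bound)
a_3 = 3: 634/63  (> 48, stop)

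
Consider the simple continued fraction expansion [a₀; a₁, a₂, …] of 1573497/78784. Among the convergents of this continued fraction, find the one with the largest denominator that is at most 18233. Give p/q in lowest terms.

List convergents until the denominator exceeds the bound:
a_0 = 19: 19/1  (≤ bound)
a_1 = 1: 20/1  (≤ bound)
a_2 = 35: 719/36  (≤ bound)
a_3 = 11: 7929/397  (≤ bound)
a_4 = 7: 56222/2815  (≤ bound)
a_5 = 3: 176595/8842  (≤ bound)
a_6 = 1: 232817/11657  (≤ bound)
a_7 = 6: 1573497/78784  (> 18233, stop)

232817/11657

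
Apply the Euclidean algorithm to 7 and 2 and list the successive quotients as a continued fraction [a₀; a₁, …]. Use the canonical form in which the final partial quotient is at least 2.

Apply division with remainder until the remainder is 0:
⌊7/2⌋ = 3, remainder 1
⌊2/1⌋ = 2, remainder 0

[3; 2]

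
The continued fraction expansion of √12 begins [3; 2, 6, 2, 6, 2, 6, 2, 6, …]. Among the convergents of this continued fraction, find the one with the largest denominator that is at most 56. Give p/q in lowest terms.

97/28

a_0 = 3: 3/1  (≤ bound)
a_1 = 2: 7/2  (≤ bound)
a_2 = 6: 45/13  (≤ bound)
a_3 = 2: 97/28  (≤ bound)
a_4 = 6: 627/181  (> 56, stop)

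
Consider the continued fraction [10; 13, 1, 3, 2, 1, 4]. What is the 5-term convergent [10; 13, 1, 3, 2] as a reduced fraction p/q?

a_0 = 10: 10/1
a_1 = 13: 131/13
a_2 = 1: 141/14
a_3 = 3: 554/55
a_4 = 2: 1249/124

1249/124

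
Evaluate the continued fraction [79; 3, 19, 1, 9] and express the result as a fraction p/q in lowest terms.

48152/607

Collapse the nested fraction from the inside out:
Start with 9.
1 + 1/(9/1) = 1 + 1/9 = 10/9
19 + 1/(10/9) = 19 + 9/10 = 199/10
3 + 1/(199/10) = 3 + 10/199 = 607/199
79 + 1/(607/199) = 79 + 199/607 = 48152/607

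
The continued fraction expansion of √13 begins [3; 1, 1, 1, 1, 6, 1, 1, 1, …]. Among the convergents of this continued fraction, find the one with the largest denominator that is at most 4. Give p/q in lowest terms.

11/3

List convergents until the denominator exceeds the bound:
a_0 = 3: 3/1  (≤ bound)
a_1 = 1: 4/1  (≤ bound)
a_2 = 1: 7/2  (≤ bound)
a_3 = 1: 11/3  (≤ bound)
a_4 = 1: 18/5  (> 4, stop)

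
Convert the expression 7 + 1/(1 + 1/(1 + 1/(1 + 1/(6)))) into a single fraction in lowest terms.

153/20

Start with 6.
1 + 1/(6/1) = 1 + 1/6 = 7/6
1 + 1/(7/6) = 1 + 6/7 = 13/7
1 + 1/(13/7) = 1 + 7/13 = 20/13
7 + 1/(20/13) = 7 + 13/20 = 153/20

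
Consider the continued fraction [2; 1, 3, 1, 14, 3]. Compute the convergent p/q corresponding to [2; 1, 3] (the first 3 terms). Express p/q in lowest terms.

Collapse the nested fraction from the inside out:
Start with 3.
1 + 1/(3/1) = 1 + 1/3 = 4/3
2 + 1/(4/3) = 2 + 3/4 = 11/4

11/4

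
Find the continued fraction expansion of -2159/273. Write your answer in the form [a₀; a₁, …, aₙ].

[-8; 10, 1, 11, 2]

Apply division with remainder until the remainder is 0:
-2159 ÷ 273 → quotient -8, remainder 25
273 ÷ 25 → quotient 10, remainder 23
25 ÷ 23 → quotient 1, remainder 2
23 ÷ 2 → quotient 11, remainder 1
2 ÷ 1 → quotient 2, remainder 0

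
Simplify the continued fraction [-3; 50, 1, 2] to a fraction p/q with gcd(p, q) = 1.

Build up convergents one term at a time:
a_0 = -3: -3/1
a_1 = 50: -149/50
a_2 = 1: -152/51
a_3 = 2: -453/152

-453/152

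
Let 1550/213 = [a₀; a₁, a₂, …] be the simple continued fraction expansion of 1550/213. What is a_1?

⌊1550/213⌋ = 7, remainder 59
⌊213/59⌋ = 3, remainder 36

3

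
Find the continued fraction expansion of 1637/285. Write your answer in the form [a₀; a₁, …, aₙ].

1637 ÷ 285 → quotient 5, remainder 212
285 ÷ 212 → quotient 1, remainder 73
212 ÷ 73 → quotient 2, remainder 66
73 ÷ 66 → quotient 1, remainder 7
66 ÷ 7 → quotient 9, remainder 3
7 ÷ 3 → quotient 2, remainder 1
3 ÷ 1 → quotient 3, remainder 0

[5; 1, 2, 1, 9, 2, 3]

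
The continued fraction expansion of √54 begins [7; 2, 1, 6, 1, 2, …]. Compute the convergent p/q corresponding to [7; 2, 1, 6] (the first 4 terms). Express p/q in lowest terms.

147/20

Collapse the nested fraction from the inside out:
Start with 6.
1 + 1/(6/1) = 1 + 1/6 = 7/6
2 + 1/(7/6) = 2 + 6/7 = 20/7
7 + 1/(20/7) = 7 + 7/20 = 147/20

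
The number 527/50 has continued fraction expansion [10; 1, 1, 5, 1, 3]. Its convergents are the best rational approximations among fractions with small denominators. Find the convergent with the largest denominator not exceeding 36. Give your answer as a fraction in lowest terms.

137/13

a_0 = 10: 10/1  (≤ bound)
a_1 = 1: 11/1  (≤ bound)
a_2 = 1: 21/2  (≤ bound)
a_3 = 5: 116/11  (≤ bound)
a_4 = 1: 137/13  (≤ bound)
a_5 = 3: 527/50  (> 36, stop)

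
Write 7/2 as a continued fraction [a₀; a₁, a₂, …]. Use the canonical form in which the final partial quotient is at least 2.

[3; 2]

⌊7/2⌋ = 3, remainder 1
⌊2/1⌋ = 2, remainder 0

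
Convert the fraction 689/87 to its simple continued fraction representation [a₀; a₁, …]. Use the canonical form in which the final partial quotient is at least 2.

⌊689/87⌋ = 7, remainder 80
⌊87/80⌋ = 1, remainder 7
⌊80/7⌋ = 11, remainder 3
⌊7/3⌋ = 2, remainder 1
⌊3/1⌋ = 3, remainder 0

[7; 1, 11, 2, 3]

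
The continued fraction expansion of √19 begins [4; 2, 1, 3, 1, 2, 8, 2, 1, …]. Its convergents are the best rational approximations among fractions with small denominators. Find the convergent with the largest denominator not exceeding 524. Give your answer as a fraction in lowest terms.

1421/326

a_0 = 4: 4/1  (≤ bound)
a_1 = 2: 9/2  (≤ bound)
a_2 = 1: 13/3  (≤ bound)
a_3 = 3: 48/11  (≤ bound)
a_4 = 1: 61/14  (≤ bound)
a_5 = 2: 170/39  (≤ bound)
a_6 = 8: 1421/326  (≤ bound)
a_7 = 2: 3012/691  (> 524, stop)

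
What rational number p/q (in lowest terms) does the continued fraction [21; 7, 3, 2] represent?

Work from the innermost term outward:
Start with 2.
3 + 1/(2/1) = 3 + 1/2 = 7/2
7 + 1/(7/2) = 7 + 2/7 = 51/7
21 + 1/(51/7) = 21 + 7/51 = 1078/51

1078/51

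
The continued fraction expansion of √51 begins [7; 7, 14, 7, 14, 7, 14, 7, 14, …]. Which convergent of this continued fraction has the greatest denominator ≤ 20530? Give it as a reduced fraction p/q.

70693/9899

a_0 = 7: 7/1  (≤ bound)
a_1 = 7: 50/7  (≤ bound)
a_2 = 14: 707/99  (≤ bound)
a_3 = 7: 4999/700  (≤ bound)
a_4 = 14: 70693/9899  (≤ bound)
a_5 = 7: 499850/69993  (> 20530, stop)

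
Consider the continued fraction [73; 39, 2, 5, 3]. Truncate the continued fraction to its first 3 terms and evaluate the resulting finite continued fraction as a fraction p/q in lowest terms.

a_0 = 73: 73/1
a_1 = 39: 2848/39
a_2 = 2: 5769/79

5769/79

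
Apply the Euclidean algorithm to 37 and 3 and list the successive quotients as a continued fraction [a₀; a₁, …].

[12; 3]

⌊37/3⌋ = 12, remainder 1
⌊3/1⌋ = 3, remainder 0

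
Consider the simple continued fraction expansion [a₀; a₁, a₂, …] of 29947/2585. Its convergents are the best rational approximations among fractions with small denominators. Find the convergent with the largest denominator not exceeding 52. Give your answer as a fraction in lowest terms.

475/41

List convergents until the denominator exceeds the bound:
a_0 = 11: 11/1  (≤ bound)
a_1 = 1: 12/1  (≤ bound)
a_2 = 1: 23/2  (≤ bound)
a_3 = 2: 58/5  (≤ bound)
a_4 = 2: 139/12  (≤ bound)
a_5 = 3: 475/41  (≤ bound)
a_6 = 1: 614/53  (> 52, stop)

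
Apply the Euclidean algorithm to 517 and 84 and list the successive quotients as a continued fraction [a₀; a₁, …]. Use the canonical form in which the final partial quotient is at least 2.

[6; 6, 2, 6]

517 ÷ 84 → quotient 6, remainder 13
84 ÷ 13 → quotient 6, remainder 6
13 ÷ 6 → quotient 2, remainder 1
6 ÷ 1 → quotient 6, remainder 0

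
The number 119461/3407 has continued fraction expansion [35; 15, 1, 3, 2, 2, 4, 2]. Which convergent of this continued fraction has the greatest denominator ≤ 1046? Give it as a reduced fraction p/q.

12167/347

a_0 = 35: 35/1  (≤ bound)
a_1 = 15: 526/15  (≤ bound)
a_2 = 1: 561/16  (≤ bound)
a_3 = 3: 2209/63  (≤ bound)
a_4 = 2: 4979/142  (≤ bound)
a_5 = 2: 12167/347  (≤ bound)
a_6 = 4: 53647/1530  (> 1046, stop)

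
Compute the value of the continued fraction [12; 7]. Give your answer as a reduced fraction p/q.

a_0 = 12: 12/1
a_1 = 7: 85/7

85/7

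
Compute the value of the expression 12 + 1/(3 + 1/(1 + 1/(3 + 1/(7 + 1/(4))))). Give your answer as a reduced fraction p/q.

Start with 4.
7 + 1/(4/1) = 7 + 1/4 = 29/4
3 + 1/(29/4) = 3 + 4/29 = 91/29
1 + 1/(91/29) = 1 + 29/91 = 120/91
3 + 1/(120/91) = 3 + 91/120 = 451/120
12 + 1/(451/120) = 12 + 120/451 = 5532/451

5532/451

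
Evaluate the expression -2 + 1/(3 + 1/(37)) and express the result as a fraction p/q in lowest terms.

a_0 = -2: -2/1
a_1 = 3: -5/3
a_2 = 37: -187/112

-187/112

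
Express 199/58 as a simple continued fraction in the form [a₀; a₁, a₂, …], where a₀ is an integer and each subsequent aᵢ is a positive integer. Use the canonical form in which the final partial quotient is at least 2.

199 ÷ 58 → quotient 3, remainder 25
58 ÷ 25 → quotient 2, remainder 8
25 ÷ 8 → quotient 3, remainder 1
8 ÷ 1 → quotient 8, remainder 0

[3; 2, 3, 8]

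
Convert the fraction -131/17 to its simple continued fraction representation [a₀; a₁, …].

[-8; 3, 2, 2]

⌊-131/17⌋ = -8, remainder 5
⌊17/5⌋ = 3, remainder 2
⌊5/2⌋ = 2, remainder 1
⌊2/1⌋ = 2, remainder 0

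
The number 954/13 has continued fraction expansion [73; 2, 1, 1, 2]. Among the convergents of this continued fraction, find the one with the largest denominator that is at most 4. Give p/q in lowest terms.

220/3

a_0 = 73: 73/1  (≤ bound)
a_1 = 2: 147/2  (≤ bound)
a_2 = 1: 220/3  (≤ bound)
a_3 = 1: 367/5  (> 4, stop)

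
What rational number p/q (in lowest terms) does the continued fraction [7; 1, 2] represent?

23/3

Build up convergents one term at a time:
a_0 = 7: 7/1
a_1 = 1: 8/1
a_2 = 2: 23/3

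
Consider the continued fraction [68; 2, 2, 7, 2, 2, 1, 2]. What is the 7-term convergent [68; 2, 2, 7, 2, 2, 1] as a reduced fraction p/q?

18743/274

a_0 = 68: 68/1
a_1 = 2: 137/2
a_2 = 2: 342/5
a_3 = 7: 2531/37
a_4 = 2: 5404/79
a_5 = 2: 13339/195
a_6 = 1: 18743/274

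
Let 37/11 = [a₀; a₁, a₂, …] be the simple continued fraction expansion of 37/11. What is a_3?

3

⌊37/11⌋ = 3, remainder 4
⌊11/4⌋ = 2, remainder 3
⌊4/3⌋ = 1, remainder 1
⌊3/1⌋ = 3, remainder 0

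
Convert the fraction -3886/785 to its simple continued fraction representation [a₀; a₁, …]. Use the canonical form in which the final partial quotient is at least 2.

-3886 ÷ 785 → quotient -5, remainder 39
785 ÷ 39 → quotient 20, remainder 5
39 ÷ 5 → quotient 7, remainder 4
5 ÷ 4 → quotient 1, remainder 1
4 ÷ 1 → quotient 4, remainder 0

[-5; 20, 7, 1, 4]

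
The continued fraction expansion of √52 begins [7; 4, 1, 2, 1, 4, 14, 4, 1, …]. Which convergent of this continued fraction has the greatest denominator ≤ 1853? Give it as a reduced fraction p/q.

9223/1279

a_0 = 7: 7/1  (≤ bound)
a_1 = 4: 29/4  (≤ bound)
a_2 = 1: 36/5  (≤ bound)
a_3 = 2: 101/14  (≤ bound)
a_4 = 1: 137/19  (≤ bound)
a_5 = 4: 649/90  (≤ bound)
a_6 = 14: 9223/1279  (≤ bound)
a_7 = 4: 37541/5206  (> 1853, stop)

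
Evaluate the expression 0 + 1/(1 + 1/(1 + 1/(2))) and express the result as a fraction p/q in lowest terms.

Start with 2.
1 + 1/(2/1) = 1 + 1/2 = 3/2
1 + 1/(3/2) = 1 + 2/3 = 5/3
0 + 1/(5/3) = 0 + 3/5 = 3/5

3/5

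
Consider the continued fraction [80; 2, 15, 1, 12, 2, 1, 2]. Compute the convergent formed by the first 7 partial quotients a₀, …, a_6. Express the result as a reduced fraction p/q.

105757/1314

a_0 = 80: 80/1
a_1 = 2: 161/2
a_2 = 15: 2495/31
a_3 = 1: 2656/33
a_4 = 12: 34367/427
a_5 = 2: 71390/887
a_6 = 1: 105757/1314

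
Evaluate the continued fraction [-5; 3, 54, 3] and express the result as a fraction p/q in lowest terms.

Start with 3.
54 + 1/(3/1) = 54 + 1/3 = 163/3
3 + 1/(163/3) = 3 + 3/163 = 492/163
-5 + 1/(492/163) = -5 + 163/492 = -2297/492

-2297/492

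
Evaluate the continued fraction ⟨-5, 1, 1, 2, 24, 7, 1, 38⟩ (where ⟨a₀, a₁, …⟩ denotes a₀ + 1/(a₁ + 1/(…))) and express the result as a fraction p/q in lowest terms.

a_0 = -5: -5/1
a_1 = 1: -4/1
a_2 = 1: -9/2
a_3 = 2: -22/5
a_4 = 24: -537/122
a_5 = 7: -3781/859
a_6 = 1: -4318/981
a_7 = 38: -167865/38137

-167865/38137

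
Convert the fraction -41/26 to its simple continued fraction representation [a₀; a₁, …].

[-2; 2, 2, 1, 3]

-41 = -2·26 + 11, so a_0 = -2
26 = 2·11 + 4, so a_1 = 2
11 = 2·4 + 3, so a_2 = 2
4 = 1·3 + 1, so a_3 = 1
3 = 3·1 + 0, so a_4 = 3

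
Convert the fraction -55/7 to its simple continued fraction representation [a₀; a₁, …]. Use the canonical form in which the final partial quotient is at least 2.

[-8; 7]

-55 ÷ 7 → quotient -8, remainder 1
7 ÷ 1 → quotient 7, remainder 0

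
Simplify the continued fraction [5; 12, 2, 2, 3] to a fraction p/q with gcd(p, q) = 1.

1072/211

Start with 3.
2 + 1/(3/1) = 2 + 1/3 = 7/3
2 + 1/(7/3) = 2 + 3/7 = 17/7
12 + 1/(17/7) = 12 + 7/17 = 211/17
5 + 1/(211/17) = 5 + 17/211 = 1072/211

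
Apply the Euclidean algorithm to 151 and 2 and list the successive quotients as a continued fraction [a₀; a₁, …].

[75; 2]

Run the Euclidean algorithm, recording each quotient:
151 = 75·2 + 1, so a_0 = 75
2 = 2·1 + 0, so a_1 = 2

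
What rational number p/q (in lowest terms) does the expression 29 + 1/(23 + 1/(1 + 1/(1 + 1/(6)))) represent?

8887/306

Build up convergents one term at a time:
a_0 = 29: 29/1
a_1 = 23: 668/23
a_2 = 1: 697/24
a_3 = 1: 1365/47
a_4 = 6: 8887/306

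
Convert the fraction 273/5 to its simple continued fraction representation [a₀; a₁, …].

[54; 1, 1, 2]

⌊273/5⌋ = 54, remainder 3
⌊5/3⌋ = 1, remainder 2
⌊3/2⌋ = 1, remainder 1
⌊2/1⌋ = 2, remainder 0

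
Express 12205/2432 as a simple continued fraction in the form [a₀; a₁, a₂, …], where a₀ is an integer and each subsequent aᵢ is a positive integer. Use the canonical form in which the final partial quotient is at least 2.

⌊12205/2432⌋ = 5, remainder 45
⌊2432/45⌋ = 54, remainder 2
⌊45/2⌋ = 22, remainder 1
⌊2/1⌋ = 2, remainder 0

[5; 54, 22, 2]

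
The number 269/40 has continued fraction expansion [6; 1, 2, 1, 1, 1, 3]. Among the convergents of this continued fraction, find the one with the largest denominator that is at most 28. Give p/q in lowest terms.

74/11

List convergents until the denominator exceeds the bound:
a_0 = 6: 6/1  (≤ bound)
a_1 = 1: 7/1  (≤ bound)
a_2 = 2: 20/3  (≤ bound)
a_3 = 1: 27/4  (≤ bound)
a_4 = 1: 47/7  (≤ bound)
a_5 = 1: 74/11  (≤ bound)
a_6 = 3: 269/40  (> 28, stop)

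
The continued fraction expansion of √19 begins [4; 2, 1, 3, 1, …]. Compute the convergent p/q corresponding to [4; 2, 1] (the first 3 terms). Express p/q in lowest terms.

Start with 1.
2 + 1/(1/1) = 2 + 1/1 = 3/1
4 + 1/(3/1) = 4 + 1/3 = 13/3

13/3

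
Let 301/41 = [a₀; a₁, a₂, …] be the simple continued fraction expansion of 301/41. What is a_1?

Repeatedly divide and take the remainder:
301 = 7·41 + 14, so a_0 = 7
41 = 2·14 + 13, so a_1 = 2

2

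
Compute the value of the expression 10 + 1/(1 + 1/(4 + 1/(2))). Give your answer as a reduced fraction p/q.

119/11

a_0 = 10: 10/1
a_1 = 1: 11/1
a_2 = 4: 54/5
a_3 = 2: 119/11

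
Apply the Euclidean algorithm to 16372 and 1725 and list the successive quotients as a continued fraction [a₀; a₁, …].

[9; 2, 27, 3, 10]

16372 = 9·1725 + 847, so a_0 = 9
1725 = 2·847 + 31, so a_1 = 2
847 = 27·31 + 10, so a_2 = 27
31 = 3·10 + 1, so a_3 = 3
10 = 10·1 + 0, so a_4 = 10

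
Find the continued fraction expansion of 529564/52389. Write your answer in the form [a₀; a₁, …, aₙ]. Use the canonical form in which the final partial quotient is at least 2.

[10; 9, 4, 3, 2, 6, 3, 9]

Run the Euclidean algorithm, recording each quotient:
529564 ÷ 52389 → quotient 10, remainder 5674
52389 ÷ 5674 → quotient 9, remainder 1323
5674 ÷ 1323 → quotient 4, remainder 382
1323 ÷ 382 → quotient 3, remainder 177
382 ÷ 177 → quotient 2, remainder 28
177 ÷ 28 → quotient 6, remainder 9
28 ÷ 9 → quotient 3, remainder 1
9 ÷ 1 → quotient 9, remainder 0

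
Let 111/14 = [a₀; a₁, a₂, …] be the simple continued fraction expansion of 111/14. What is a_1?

1

⌊111/14⌋ = 7, remainder 13
⌊14/13⌋ = 1, remainder 1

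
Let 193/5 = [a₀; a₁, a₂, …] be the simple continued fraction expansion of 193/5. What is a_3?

Apply division with remainder until the remainder is 0:
193 ÷ 5 → quotient 38, remainder 3
5 ÷ 3 → quotient 1, remainder 2
3 ÷ 2 → quotient 1, remainder 1
2 ÷ 1 → quotient 2, remainder 0

2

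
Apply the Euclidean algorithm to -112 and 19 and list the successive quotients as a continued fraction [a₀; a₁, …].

-112 = -6·19 + 2, so a_0 = -6
19 = 9·2 + 1, so a_1 = 9
2 = 2·1 + 0, so a_2 = 2

[-6; 9, 2]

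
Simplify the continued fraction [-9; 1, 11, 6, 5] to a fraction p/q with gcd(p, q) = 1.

-3047/377

Compute successive convergents:
a_0 = -9: -9/1
a_1 = 1: -8/1
a_2 = 11: -97/12
a_3 = 6: -590/73
a_4 = 5: -3047/377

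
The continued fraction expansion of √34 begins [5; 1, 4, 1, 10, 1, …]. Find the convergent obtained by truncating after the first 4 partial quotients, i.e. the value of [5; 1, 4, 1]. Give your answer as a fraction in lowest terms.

Start with 1.
4 + 1/(1/1) = 4 + 1/1 = 5/1
1 + 1/(5/1) = 1 + 1/5 = 6/5
5 + 1/(6/5) = 5 + 5/6 = 35/6

35/6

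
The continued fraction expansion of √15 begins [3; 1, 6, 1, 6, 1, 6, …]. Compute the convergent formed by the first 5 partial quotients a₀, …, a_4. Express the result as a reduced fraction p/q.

213/55

a_0 = 3: 3/1
a_1 = 1: 4/1
a_2 = 6: 27/7
a_3 = 1: 31/8
a_4 = 6: 213/55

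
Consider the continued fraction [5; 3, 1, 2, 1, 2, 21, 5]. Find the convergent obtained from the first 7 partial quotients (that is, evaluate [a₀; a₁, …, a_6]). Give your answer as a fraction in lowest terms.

4615/876

Starting at the tail and folding back:
Start with 21.
2 + 1/(21/1) = 2 + 1/21 = 43/21
1 + 1/(43/21) = 1 + 21/43 = 64/43
2 + 1/(64/43) = 2 + 43/64 = 171/64
1 + 1/(171/64) = 1 + 64/171 = 235/171
3 + 1/(235/171) = 3 + 171/235 = 876/235
5 + 1/(876/235) = 5 + 235/876 = 4615/876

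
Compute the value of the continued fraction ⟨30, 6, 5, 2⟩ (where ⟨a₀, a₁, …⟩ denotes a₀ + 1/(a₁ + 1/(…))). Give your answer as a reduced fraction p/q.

Collapse the nested fraction from the inside out:
Start with 2.
5 + 1/(2/1) = 5 + 1/2 = 11/2
6 + 1/(11/2) = 6 + 2/11 = 68/11
30 + 1/(68/11) = 30 + 11/68 = 2051/68

2051/68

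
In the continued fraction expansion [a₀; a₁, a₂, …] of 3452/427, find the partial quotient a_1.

Apply division with remainder until the remainder is 0:
3452 = 8·427 + 36, so a_0 = 8
427 = 11·36 + 31, so a_1 = 11

11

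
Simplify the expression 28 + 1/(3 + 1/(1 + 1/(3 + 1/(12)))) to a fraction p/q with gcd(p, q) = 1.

5201/184

Start with 12.
3 + 1/(12/1) = 3 + 1/12 = 37/12
1 + 1/(37/12) = 1 + 12/37 = 49/37
3 + 1/(49/37) = 3 + 37/49 = 184/49
28 + 1/(184/49) = 28 + 49/184 = 5201/184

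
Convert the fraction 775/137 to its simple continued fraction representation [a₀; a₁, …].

775 = 5·137 + 90, so a_0 = 5
137 = 1·90 + 47, so a_1 = 1
90 = 1·47 + 43, so a_2 = 1
47 = 1·43 + 4, so a_3 = 1
43 = 10·4 + 3, so a_4 = 10
4 = 1·3 + 1, so a_5 = 1
3 = 3·1 + 0, so a_6 = 3

[5; 1, 1, 1, 10, 1, 3]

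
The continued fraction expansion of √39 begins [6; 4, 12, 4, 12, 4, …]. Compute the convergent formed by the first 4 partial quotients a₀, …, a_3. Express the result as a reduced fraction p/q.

1249/200

a_0 = 6: 6/1
a_1 = 4: 25/4
a_2 = 12: 306/49
a_3 = 4: 1249/200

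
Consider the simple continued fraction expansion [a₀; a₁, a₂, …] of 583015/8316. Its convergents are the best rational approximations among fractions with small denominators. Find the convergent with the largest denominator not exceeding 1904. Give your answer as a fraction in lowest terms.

15634/223

a_0 = 70: 70/1  (≤ bound)
a_1 = 9: 631/9  (≤ bound)
a_2 = 3: 1963/28  (≤ bound)
a_3 = 2: 4557/65  (≤ bound)
a_4 = 3: 15634/223  (≤ bound)
a_5 = 37: 583015/8316  (> 1904, stop)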